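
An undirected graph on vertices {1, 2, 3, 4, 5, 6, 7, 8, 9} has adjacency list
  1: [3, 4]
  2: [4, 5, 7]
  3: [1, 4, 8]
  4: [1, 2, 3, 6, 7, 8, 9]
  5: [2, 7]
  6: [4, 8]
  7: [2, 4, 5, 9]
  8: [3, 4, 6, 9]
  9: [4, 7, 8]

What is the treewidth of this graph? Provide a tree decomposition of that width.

The largest bag has 3 vertices, giving width 2; this decomposition certifies tw(G) ≤ 2. Conversely, {4, 8, 9} is a clique of size 3, and the vertices of any clique must share a bag in every tree decomposition; so some bag has ≥ 3 vertices and tw(G) ≥ 2. Therefore the treewidth is 2.

Treewidth 2.
One optimal decomposition is:
Bags: B1 = {4, 7, 9}  B2 = {2, 4, 7}  B3 = {4, 8, 9}  B4 = {3, 4, 8}  B5 = {4, 6, 8}  B6 = {2, 5, 7}  B7 = {1, 3, 4}
Tree: B1–B2, B1–B3, B3–B4, B3–B5, B2–B6, B4–B7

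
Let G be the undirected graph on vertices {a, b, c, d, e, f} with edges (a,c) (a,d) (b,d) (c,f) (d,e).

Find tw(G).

A width-1 tree decomposition is:
Bags: B1 = {c, f}  B2 = {a, c}  B3 = {a, d}  B4 = {d, e}  B5 = {b, d}
Tree: B1–B2, B2–B3, B3–B4, B4–B5
The largest bag has 2 vertices, giving width 1; this decomposition certifies tw(G) ≤ 1. G has an edge, so its treewidth is at least 1. The upper and lower bounds meet at 1, so that is the treewidth.

1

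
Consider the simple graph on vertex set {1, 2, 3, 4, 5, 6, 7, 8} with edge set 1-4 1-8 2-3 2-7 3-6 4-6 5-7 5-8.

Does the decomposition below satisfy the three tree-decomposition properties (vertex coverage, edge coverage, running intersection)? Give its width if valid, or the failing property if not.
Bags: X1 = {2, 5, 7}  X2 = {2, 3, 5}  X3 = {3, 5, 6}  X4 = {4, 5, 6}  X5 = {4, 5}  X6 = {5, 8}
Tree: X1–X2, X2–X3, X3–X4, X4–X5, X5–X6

No — vertex 1 appears in no bag.

A tree decomposition must satisfy three properties: every vertex lies in some bag; for every edge, both endpoints lie together in some bag; and for every vertex, the bags containing it form a connected subtree. Here vertex 1 appears in no bag, so the decomposition is invalid.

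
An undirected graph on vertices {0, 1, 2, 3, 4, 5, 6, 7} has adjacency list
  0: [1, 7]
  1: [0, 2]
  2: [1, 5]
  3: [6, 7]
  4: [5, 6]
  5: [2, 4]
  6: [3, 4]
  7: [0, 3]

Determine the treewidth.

A width-2 tree decomposition is:
Bags: B1 = {1, 2, 5}  B2 = {0, 1, 5}  B3 = {0, 5, 7}  B4 = {3, 5, 7}  B5 = {3, 5, 6}  B6 = {4, 5, 6}
Tree: B1–B2, B2–B3, B3–B4, B4–B5, B5–B6
Every bag has size at most 3, so the width is 3 − 1 = 2 and tw(G) ≤ 2. Since 5–2–1–0–7–3–6–4–5 is a cycle in G, G is not acyclic. Forests are exactly the graphs of treewidth ≤ 1, so tw(G) ≥ 2. Therefore the treewidth is 2.

2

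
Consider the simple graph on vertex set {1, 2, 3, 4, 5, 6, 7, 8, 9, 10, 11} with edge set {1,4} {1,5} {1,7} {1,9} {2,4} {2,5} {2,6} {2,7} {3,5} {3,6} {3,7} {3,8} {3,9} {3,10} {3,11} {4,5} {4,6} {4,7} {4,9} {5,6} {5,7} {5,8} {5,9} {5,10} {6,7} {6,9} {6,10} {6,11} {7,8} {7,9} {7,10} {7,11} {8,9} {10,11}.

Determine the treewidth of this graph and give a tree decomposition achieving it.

Treewidth 4.
One optimal decomposition is:
Bags: B1 = {3, 5, 7, 8, 9}  B2 = {3, 5, 6, 7, 9}  B3 = {3, 5, 6, 7, 10}  B4 = {4, 5, 6, 7, 9}  B5 = {1, 4, 5, 7, 9}  B6 = {3, 6, 7, 10, 11}  B7 = {2, 4, 5, 6, 7}
Tree: B1–B2, B2–B3, B2–B4, B4–B5, B3–B6, B4–B7

The largest bag has 5 vertices, giving width 4; this decomposition certifies tw(G) ≤ 4. On the other hand G contains the 5-clique {3, 6, 7, 10, 11}. A clique must lie in a single bag of any decomposition, so no decomposition can have width below 4. Combining the bounds, tw(G) = 4.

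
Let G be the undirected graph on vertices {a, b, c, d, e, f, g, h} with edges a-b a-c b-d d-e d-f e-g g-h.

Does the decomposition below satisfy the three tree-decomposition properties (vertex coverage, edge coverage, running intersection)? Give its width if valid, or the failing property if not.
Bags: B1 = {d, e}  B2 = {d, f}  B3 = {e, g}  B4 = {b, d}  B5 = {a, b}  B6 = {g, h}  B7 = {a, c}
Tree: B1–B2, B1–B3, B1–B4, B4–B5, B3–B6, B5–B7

Yes; width 1.

Vertex coverage: the bags together contain {a, b, c, d, e, f, g, h}, the full vertex set. Edge coverage: each edge of G has both endpoints in at least one bag. Running intersection: for every vertex, the bags containing it form a connected subtree. All three properties hold, so this is a valid tree decomposition of width max|bag| − 1 = 1, and hence tw(G) ≤ 1.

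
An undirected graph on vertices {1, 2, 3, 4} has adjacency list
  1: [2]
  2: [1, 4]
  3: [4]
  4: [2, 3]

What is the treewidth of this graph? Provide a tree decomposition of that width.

Treewidth 1.
One optimal decomposition is:
Bags: B1 = {3, 4}  B2 = {2, 4}  B3 = {1, 2}
Tree: B1–B2, B2–B3

Every bag has size at most 2, so the width is 2 − 1 = 1 and tw(G) ≤ 1. Any graph with an edge has treewidth ≥ 1, and G has the edge 3–4. Combining the bounds, tw(G) = 1.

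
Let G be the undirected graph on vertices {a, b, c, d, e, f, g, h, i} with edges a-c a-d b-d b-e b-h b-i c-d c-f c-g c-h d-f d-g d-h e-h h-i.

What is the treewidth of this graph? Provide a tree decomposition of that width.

Treewidth 2.
One optimal decomposition is:
Bags: B1 = {b, d, h}  B2 = {b, h, i}  B3 = {c, d, h}  B4 = {b, e, h}  B5 = {c, d, g}  B6 = {c, d, f}  B7 = {a, c, d}
Tree: B1–B2, B1–B3, B2–B4, B3–B5, B3–B6, B6–B7

Every bag has size at most 3, so the width is 3 − 1 = 2 and tw(G) ≤ 2. Conversely, {c, d, g} is a clique of size 3, and the vertices of any clique must share a bag in every tree decomposition; so some bag has ≥ 3 vertices and tw(G) ≥ 2. Hence tw(G) = 2 exactly.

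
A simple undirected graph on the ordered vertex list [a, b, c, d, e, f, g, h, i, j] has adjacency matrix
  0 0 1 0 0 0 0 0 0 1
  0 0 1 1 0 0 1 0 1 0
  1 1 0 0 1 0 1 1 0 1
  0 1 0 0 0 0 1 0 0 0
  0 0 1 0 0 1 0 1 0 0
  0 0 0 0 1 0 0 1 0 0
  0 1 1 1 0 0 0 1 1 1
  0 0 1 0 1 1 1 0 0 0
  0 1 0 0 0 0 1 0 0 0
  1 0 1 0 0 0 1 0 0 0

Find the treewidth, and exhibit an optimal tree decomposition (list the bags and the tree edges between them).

Treewidth 2.
One such decomposition:
Bags: B1 = {c, g, j}  B2 = {c, g, h}  B3 = {b, c, g}  B4 = {c, e, h}  B5 = {b, g, i}  B6 = {a, c, j}  B7 = {b, d, g}  B8 = {e, f, h}
Tree: B1–B2, B2–B3, B2–B4, B3–B5, B1–B6, B5–B7, B4–B8

Each bag holds 3 vertices, so the decomposition has width 2, which upper-bounds the treewidth. Conversely, {c, g, j} is a clique of size 3, and the vertices of any clique must share a bag in every tree decomposition; so some bag has ≥ 3 vertices and tw(G) ≥ 2. The upper and lower bounds meet at 2, so that is the treewidth.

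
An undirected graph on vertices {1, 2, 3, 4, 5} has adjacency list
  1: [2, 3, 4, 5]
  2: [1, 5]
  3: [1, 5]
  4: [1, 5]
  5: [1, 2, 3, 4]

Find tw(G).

A width-2 tree decomposition is:
Bags: B1 = {1, 4, 5}  B2 = {1, 2, 5}  B3 = {1, 3, 5}
Tree: B1–B2, B1–B3
Each bag holds 3 vertices, so the decomposition has width 2, which upper-bounds the treewidth. Conversely, {1, 2, 5} is a clique of size 3, and the vertices of any clique must share a bag in every tree decomposition; so some bag has ≥ 3 vertices and tw(G) ≥ 2. Combining the bounds, tw(G) = 2.

2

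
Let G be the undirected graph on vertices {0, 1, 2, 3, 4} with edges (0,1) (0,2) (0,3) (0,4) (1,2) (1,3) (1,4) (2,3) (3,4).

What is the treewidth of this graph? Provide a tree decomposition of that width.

Treewidth 3.
One such decomposition:
Bags: B1 = {0, 1, 2, 3}  B2 = {0, 1, 3, 4}
Tree: B1–B2

Each bag holds 4 vertices, so the decomposition has width 3, which upper-bounds the treewidth. Conversely, {0, 1, 2, 3} is a clique of size 4, and the vertices of any clique must share a bag in every tree decomposition; so some bag has ≥ 4 vertices and tw(G) ≥ 3. Therefore the treewidth is 3.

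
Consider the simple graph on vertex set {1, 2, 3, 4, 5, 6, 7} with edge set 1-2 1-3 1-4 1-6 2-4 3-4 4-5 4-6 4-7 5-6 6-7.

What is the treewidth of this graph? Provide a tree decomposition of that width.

Every bag has size at most 3, so the width is 3 − 1 = 2 and tw(G) ≤ 2. On the other hand G contains the 3-clique {1, 2, 4}. A clique must lie in a single bag of any decomposition, so no decomposition can have width below 2. The upper and lower bounds meet at 2, so that is the treewidth.

Treewidth 2.
One optimal decomposition is:
Bags: B1 = {1, 2, 4}  B2 = {1, 4, 6}  B3 = {4, 5, 6}  B4 = {4, 6, 7}  B5 = {1, 3, 4}
Tree: B1–B2, B2–B3, B3–B4, B2–B5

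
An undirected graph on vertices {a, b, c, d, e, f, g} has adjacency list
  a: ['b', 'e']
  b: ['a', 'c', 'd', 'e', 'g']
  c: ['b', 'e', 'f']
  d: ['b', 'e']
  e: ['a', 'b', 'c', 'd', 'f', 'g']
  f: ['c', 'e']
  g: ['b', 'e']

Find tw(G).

2

A width-2 tree decomposition is:
Bags: B1 = {a, b, e}  B2 = {b, d, e}  B3 = {b, c, e}  B4 = {b, e, g}  B5 = {c, e, f}
Tree: B1–B2, B2–B3, B2–B4, B3–B5
The largest bag has 3 vertices, giving width 2; this decomposition certifies tw(G) ≤ 2. Conversely, {c, e, f} is a clique of size 3, and the vertices of any clique must share a bag in every tree decomposition; so some bag has ≥ 3 vertices and tw(G) ≥ 2. Hence tw(G) = 2 exactly.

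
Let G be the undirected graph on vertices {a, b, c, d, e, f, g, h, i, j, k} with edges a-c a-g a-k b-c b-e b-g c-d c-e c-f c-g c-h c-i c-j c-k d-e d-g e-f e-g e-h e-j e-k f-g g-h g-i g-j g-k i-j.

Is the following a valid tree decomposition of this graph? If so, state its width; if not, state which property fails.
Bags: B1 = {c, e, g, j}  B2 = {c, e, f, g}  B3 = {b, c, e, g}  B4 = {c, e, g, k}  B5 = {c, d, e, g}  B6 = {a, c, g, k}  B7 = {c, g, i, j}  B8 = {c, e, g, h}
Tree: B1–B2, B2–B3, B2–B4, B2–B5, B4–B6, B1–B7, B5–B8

Checking the three conditions: (i) the bags cover all of {a, b, c, d, e, f, g, h, i, j, k}; (ii) for each edge, some bag contains both endpoints; (iii) the bags containing any fixed vertex form a subtree. All hold, so the decomposition is valid with width 4 − 1 = 3.

Yes; width 3.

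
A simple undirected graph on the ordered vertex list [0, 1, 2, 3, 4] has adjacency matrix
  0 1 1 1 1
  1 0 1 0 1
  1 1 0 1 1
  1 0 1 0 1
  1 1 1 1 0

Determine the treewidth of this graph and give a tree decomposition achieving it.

Treewidth 3.
Bags: B1 = {0, 2, 3, 4}  B2 = {0, 1, 2, 4}
Tree: B1–B2

Each bag holds 4 vertices, so the decomposition has width 3, which upper-bounds the treewidth. For the lower bound, the 4 vertices {0, 1, 2, 4} are pairwise adjacent, and any tree decomposition puts a clique entirely inside one bag — forcing width ≥ 3. The upper and lower bounds meet at 3, so that is the treewidth.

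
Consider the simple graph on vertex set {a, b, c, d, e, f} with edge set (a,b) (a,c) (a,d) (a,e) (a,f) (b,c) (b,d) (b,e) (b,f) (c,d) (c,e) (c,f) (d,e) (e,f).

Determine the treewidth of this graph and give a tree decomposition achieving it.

Every bag has size at most 5, so the width is 5 − 1 = 4 and tw(G) ≤ 4. For the lower bound, the 5 vertices {a, b, c, d, e} are pairwise adjacent, and any tree decomposition puts a clique entirely inside one bag — forcing width ≥ 4. Combining the bounds, tw(G) = 4.

Treewidth 4.
Bags: B1 = {a, b, c, d, e}  B2 = {a, b, c, e, f}
Tree: B1–B2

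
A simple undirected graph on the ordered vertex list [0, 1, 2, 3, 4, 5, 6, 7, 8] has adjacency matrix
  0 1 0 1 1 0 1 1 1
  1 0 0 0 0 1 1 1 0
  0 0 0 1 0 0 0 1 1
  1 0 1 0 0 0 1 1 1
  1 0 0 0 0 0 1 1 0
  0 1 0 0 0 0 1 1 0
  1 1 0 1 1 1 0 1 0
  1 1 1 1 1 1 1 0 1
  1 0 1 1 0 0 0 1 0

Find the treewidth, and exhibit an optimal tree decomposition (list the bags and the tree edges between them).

Each bag holds 4 vertices, so the decomposition has width 3, which upper-bounds the treewidth. Conversely, {0, 3, 7, 8} is a clique of size 4, and the vertices of any clique must share a bag in every tree decomposition; so some bag has ≥ 4 vertices and tw(G) ≥ 3. Therefore the treewidth is 3.

Treewidth 3.
One optimal decomposition is:
Bags: B1 = {0, 3, 6, 7}  B2 = {0, 3, 7, 8}  B3 = {0, 1, 6, 7}  B4 = {2, 3, 7, 8}  B5 = {0, 4, 6, 7}  B6 = {1, 5, 6, 7}
Tree: B1–B2, B1–B3, B2–B4, B1–B5, B3–B6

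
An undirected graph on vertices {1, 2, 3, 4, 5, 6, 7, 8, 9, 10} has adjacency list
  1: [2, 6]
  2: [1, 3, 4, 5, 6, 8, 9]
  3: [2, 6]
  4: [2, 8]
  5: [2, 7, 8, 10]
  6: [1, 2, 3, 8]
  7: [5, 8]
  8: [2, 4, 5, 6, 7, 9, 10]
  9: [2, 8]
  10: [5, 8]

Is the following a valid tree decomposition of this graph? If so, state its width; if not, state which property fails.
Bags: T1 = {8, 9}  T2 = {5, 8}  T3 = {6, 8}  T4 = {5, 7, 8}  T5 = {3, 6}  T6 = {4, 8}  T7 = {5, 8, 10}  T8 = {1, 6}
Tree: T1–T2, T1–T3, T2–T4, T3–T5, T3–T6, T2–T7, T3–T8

A tree decomposition must satisfy three properties: every vertex lies in some bag; for every edge, both endpoints lie together in some bag; and for every vertex, the bags containing it form a connected subtree. Here vertex 2 appears in no bag, so the decomposition is invalid.

No — vertex 2 appears in no bag.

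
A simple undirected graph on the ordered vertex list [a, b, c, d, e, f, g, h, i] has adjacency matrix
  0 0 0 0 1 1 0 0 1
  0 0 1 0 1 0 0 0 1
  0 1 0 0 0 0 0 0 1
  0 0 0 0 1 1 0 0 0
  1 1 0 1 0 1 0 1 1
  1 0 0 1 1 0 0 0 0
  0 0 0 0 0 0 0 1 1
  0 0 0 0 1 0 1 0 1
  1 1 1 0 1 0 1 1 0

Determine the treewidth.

A width-2 tree decomposition is:
Bags: B1 = {a, e, i}  B2 = {e, h, i}  B3 = {g, h, i}  B4 = {a, e, f}  B5 = {b, e, i}  B6 = {b, c, i}  B7 = {d, e, f}
Tree: B1–B2, B2–B3, B1–B4, B1–B5, B5–B6, B4–B7
Every bag has size at most 3, so the width is 3 − 1 = 2 and tw(G) ≤ 2. On the other hand G contains the 3-clique {d, e, f}. A clique must lie in a single bag of any decomposition, so no decomposition can have width below 2. Hence tw(G) = 2 exactly.

2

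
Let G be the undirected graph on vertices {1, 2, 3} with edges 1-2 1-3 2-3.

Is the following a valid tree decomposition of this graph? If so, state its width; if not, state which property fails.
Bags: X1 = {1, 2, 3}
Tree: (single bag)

Yes; width 2.

Checking the three conditions: (i) the bags cover all of {1, 2, 3}; (ii) for each edge, some bag contains both endpoints; (iii) the bags containing any fixed vertex form a subtree. All hold, so the decomposition is valid with width 3 − 1 = 2.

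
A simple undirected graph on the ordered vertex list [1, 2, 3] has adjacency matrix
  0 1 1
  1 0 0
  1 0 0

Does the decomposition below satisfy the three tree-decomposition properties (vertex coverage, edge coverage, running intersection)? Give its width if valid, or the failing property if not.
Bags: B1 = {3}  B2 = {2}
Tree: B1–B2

A tree decomposition must satisfy three properties: every vertex lies in some bag; for every edge, both endpoints lie together in some bag; and for every vertex, the bags containing it form a connected subtree. Here vertex 1 appears in no bag, so the decomposition is invalid.

No — vertex 1 appears in no bag.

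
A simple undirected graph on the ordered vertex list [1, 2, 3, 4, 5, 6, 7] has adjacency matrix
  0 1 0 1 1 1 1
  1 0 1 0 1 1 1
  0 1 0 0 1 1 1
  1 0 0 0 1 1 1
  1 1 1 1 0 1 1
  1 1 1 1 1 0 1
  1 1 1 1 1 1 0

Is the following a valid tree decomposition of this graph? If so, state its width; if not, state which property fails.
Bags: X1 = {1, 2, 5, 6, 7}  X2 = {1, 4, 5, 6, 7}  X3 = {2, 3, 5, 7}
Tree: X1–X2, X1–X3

No — edge (6,3) lies in no bag.

A tree decomposition must satisfy three properties: every vertex lies in some bag; for every edge, both endpoints lie together in some bag; and for every vertex, the bags containing it form a connected subtree. Here edge (6,3) lies in no bag, so the decomposition is invalid.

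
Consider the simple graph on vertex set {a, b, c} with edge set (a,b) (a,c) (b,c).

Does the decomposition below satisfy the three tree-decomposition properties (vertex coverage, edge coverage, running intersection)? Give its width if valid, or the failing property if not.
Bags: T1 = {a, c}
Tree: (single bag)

A tree decomposition must satisfy three properties: every vertex lies in some bag; for every edge, both endpoints lie together in some bag; and for every vertex, the bags containing it form a connected subtree. Here vertex b appears in no bag, so the decomposition is invalid.

No — vertex b appears in no bag.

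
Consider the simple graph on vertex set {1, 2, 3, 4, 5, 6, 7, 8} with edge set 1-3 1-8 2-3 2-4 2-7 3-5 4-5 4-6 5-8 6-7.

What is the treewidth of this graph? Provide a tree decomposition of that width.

Each bag holds 3 vertices, so the decomposition has width 2, which upper-bounds the treewidth. Since 6–7–2–4–6 is a cycle in G, G is not acyclic. Forests are exactly the graphs of treewidth ≤ 1, so tw(G) ≥ 2. Therefore the treewidth is 2.

Treewidth 2.
Bags: B1 = {4, 6, 7}  B2 = {2, 4, 7}  B3 = {2, 4, 5}  B4 = {2, 3, 5}  B5 = {3, 5, 8}  B6 = {1, 3, 8}
Tree: B1–B2, B2–B3, B3–B4, B4–B5, B5–B6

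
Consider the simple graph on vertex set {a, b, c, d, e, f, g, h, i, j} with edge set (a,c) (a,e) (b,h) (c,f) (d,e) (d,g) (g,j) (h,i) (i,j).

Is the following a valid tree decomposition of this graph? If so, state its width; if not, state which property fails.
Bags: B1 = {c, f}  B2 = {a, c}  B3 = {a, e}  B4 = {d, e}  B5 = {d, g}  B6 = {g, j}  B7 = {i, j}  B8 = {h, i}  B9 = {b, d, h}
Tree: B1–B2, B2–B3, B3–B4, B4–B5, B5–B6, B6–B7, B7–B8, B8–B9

A tree decomposition must satisfy three properties: every vertex lies in some bag; for every edge, both endpoints lie together in some bag; and for every vertex, the bags containing it form a connected subtree. Here bags containing vertex d are not connected in the tree, so the decomposition is invalid.

No — bags containing vertex d are not connected in the tree.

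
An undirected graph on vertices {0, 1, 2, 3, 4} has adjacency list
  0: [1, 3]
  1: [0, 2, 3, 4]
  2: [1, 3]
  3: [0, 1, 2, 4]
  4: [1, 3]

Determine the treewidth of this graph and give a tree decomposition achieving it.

Each bag holds 3 vertices, so the decomposition has width 2, which upper-bounds the treewidth. For the lower bound, the 3 vertices {0, 1, 3} are pairwise adjacent, and any tree decomposition puts a clique entirely inside one bag — forcing width ≥ 2. Combining the bounds, tw(G) = 2.

Treewidth 2.
Bags: B1 = {1, 3, 4}  B2 = {1, 2, 3}  B3 = {0, 1, 3}
Tree: B1–B2, B2–B3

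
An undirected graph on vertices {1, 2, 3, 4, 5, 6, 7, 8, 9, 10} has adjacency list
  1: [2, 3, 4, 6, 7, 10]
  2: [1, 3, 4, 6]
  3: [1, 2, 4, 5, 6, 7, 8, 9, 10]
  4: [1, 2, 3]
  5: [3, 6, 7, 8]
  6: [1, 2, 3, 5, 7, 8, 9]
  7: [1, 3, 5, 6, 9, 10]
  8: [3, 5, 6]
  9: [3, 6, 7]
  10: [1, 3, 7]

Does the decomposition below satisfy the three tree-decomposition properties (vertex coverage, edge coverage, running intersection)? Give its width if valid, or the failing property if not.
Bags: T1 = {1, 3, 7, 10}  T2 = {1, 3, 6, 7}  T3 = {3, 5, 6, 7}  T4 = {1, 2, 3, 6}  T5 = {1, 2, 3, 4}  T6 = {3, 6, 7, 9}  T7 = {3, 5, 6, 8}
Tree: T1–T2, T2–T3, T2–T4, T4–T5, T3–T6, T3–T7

Every vertex of G appears in some bag (union = {1, 2, 3, 4, 5, 6, 7, 8, 9, 10}); every edge is covered by a bag; and for each vertex v the set of bags containing v is connected in the bag tree. The decomposition is therefore valid. The largest bag has 4 vertices, so the width is 3.

Yes; width 3.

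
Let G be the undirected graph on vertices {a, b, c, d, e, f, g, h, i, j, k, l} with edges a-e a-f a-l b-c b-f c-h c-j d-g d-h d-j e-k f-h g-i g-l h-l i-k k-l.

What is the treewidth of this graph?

3

A width-3 tree decomposition is:
Bags: B1 = {b, c, d, j}  B2 = {b, c, d, h}  B3 = {b, d, f, h}  B4 = {d, f, g, h}  B5 = {f, g, h, l}  B6 = {a, f, g, l}  B7 = {a, g, i, l}  B8 = {a, i, k, l}  B9 = {a, e, i, k}
Tree: B1–B2, B2–B3, B3–B4, B4–B5, B5–B6, B6–B7, B7–B8, B8–B9
The largest bag has 4 vertices, giving width 3; this decomposition certifies tw(G) ≤ 3. For the lower bound: the 4 vertex sets {b,c,j}, {d}, {h}, {a,f,g,l} are disjoint, each induces a connected subgraph, and every pair is joined by at least one edge of G. Contracting each set to a single vertex therefore yields K_{4} as a minor, and since treewidth is minor-monotone, tw(G) ≥ tw(K_{4}) = 3. Therefore the treewidth is 3.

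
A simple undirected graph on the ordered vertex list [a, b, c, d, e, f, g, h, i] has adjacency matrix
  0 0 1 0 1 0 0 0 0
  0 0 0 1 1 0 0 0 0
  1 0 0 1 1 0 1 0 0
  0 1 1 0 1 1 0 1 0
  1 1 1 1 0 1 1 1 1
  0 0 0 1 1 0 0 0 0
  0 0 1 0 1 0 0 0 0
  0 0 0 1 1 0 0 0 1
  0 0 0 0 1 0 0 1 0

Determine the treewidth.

2

A width-2 tree decomposition is:
Bags: B1 = {d, e, f}  B2 = {c, d, e}  B3 = {a, c, e}  B4 = {d, e, h}  B5 = {c, e, g}  B6 = {e, h, i}  B7 = {b, d, e}
Tree: B1–B2, B2–B3, B2–B4, B3–B5, B4–B6, B4–B7
Each bag holds 3 vertices, so the decomposition has width 2, which upper-bounds the treewidth. On the other hand G contains the 3-clique {d, e, h}. A clique must lie in a single bag of any decomposition, so no decomposition can have width below 2. The upper and lower bounds meet at 2, so that is the treewidth.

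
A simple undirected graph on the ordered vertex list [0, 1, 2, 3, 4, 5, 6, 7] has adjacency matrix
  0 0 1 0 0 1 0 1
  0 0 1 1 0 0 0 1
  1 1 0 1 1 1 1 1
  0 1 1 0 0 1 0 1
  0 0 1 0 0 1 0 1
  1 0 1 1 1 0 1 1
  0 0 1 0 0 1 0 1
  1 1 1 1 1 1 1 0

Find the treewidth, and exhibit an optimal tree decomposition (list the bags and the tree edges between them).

Treewidth 3.
One such decomposition:
Bags: B1 = {0, 2, 5, 7}  B2 = {2, 3, 5, 7}  B3 = {2, 4, 5, 7}  B4 = {1, 2, 3, 7}  B5 = {2, 5, 6, 7}
Tree: B1–B2, B2–B3, B2–B4, B2–B5

Each bag holds 4 vertices, so the decomposition has width 3, which upper-bounds the treewidth. Conversely, {1, 2, 3, 7} is a clique of size 4, and the vertices of any clique must share a bag in every tree decomposition; so some bag has ≥ 4 vertices and tw(G) ≥ 3. The upper and lower bounds meet at 3, so that is the treewidth.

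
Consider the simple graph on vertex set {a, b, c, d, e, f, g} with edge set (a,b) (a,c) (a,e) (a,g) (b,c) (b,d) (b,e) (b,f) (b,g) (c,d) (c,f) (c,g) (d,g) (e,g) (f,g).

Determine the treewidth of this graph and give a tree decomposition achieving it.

Every bag has size at most 4, so the width is 4 − 1 = 3 and tw(G) ≤ 3. On the other hand G contains the 4-clique {a, b, e, g}. A clique must lie in a single bag of any decomposition, so no decomposition can have width below 3. Therefore the treewidth is 3.

Treewidth 3.
Bags: B1 = {a, b, e, g}  B2 = {a, b, c, g}  B3 = {b, c, f, g}  B4 = {b, c, d, g}
Tree: B1–B2, B2–B3, B2–B4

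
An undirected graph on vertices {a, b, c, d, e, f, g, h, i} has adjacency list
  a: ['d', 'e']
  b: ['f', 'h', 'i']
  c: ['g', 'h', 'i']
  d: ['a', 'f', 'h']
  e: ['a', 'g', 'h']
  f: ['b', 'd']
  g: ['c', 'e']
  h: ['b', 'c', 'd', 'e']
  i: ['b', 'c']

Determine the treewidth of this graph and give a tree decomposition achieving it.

Treewidth 3.
One optimal decomposition is:
Bags: B1 = {a, b, d, f}  B2 = {a, b, d, h}  B3 = {a, b, e, h}  B4 = {b, e, h, i}  B5 = {c, e, h, i}  B6 = {c, e, g, i}
Tree: B1–B2, B2–B3, B3–B4, B4–B5, B5–B6

Each bag holds 4 vertices, so the decomposition has width 3, which upper-bounds the treewidth. For the lower bound: the 4 vertex sets {a,d,f}, {b}, {h}, {c,e,g,i} are disjoint, each induces a connected subgraph, and every pair is joined by at least one edge of G. Contracting each set to a single vertex therefore yields K_{4} as a minor, and since treewidth is minor-monotone, tw(G) ≥ tw(K_{4}) = 3. Combining the bounds, tw(G) = 3.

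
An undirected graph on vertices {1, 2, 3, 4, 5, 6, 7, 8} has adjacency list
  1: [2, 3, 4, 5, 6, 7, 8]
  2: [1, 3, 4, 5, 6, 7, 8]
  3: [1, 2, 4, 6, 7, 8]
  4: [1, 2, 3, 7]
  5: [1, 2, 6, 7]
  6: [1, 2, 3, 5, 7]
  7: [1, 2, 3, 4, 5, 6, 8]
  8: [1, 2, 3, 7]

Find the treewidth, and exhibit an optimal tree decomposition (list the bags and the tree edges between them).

Treewidth 4.
Bags: B1 = {1, 2, 5, 6, 7}  B2 = {1, 2, 3, 6, 7}  B3 = {1, 2, 3, 7, 8}  B4 = {1, 2, 3, 4, 7}
Tree: B1–B2, B2–B3, B2–B4

The largest bag has 5 vertices, giving width 4; this decomposition certifies tw(G) ≤ 4. For the lower bound, the 5 vertices {1, 2, 3, 7, 8} are pairwise adjacent, and any tree decomposition puts a clique entirely inside one bag — forcing width ≥ 4. The upper and lower bounds meet at 4, so that is the treewidth.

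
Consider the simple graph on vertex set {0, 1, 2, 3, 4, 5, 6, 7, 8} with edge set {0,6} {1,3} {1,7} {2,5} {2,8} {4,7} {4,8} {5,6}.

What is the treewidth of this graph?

A width-1 tree decomposition is:
Bags: B1 = {0, 6}  B2 = {5, 6}  B3 = {2, 5}  B4 = {2, 8}  B5 = {4, 8}  B6 = {4, 7}  B7 = {1, 7}  B8 = {1, 3}
Tree: B1–B2, B2–B3, B3–B4, B4–B5, B5–B6, B6–B7, B7–B8
Every bag has size at most 2, so the width is 2 − 1 = 1 and tw(G) ≤ 1. Any graph with an edge has treewidth ≥ 1, and G has the edge 0–6. The upper and lower bounds meet at 1, so that is the treewidth.

1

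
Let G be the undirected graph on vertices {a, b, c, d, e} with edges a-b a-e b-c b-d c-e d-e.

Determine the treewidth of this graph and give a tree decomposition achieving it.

Each bag holds 3 vertices, so the decomposition has width 2, which upper-bounds the treewidth. For the lower bound, G contains the cycle b–a–e–d–b, so G is not a forest; only forests have treewidth ≤ 1, hence tw(G) ≥ 2. Combining the bounds, tw(G) = 2.

Treewidth 2.
One optimal decomposition is:
Bags: B1 = {a, b, e}  B2 = {b, d, e}  B3 = {b, c, e}
Tree: B1–B2, B2–B3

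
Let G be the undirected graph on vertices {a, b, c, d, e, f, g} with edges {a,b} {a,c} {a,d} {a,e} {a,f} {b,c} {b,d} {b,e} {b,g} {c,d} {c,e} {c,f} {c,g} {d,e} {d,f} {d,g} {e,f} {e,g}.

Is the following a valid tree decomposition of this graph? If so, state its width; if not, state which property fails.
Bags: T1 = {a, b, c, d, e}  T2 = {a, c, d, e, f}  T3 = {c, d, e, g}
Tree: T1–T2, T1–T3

No — edge (b,g) lies in no bag.

A tree decomposition must satisfy three properties: every vertex lies in some bag; for every edge, both endpoints lie together in some bag; and for every vertex, the bags containing it form a connected subtree. Here edge (b,g) lies in no bag, so the decomposition is invalid.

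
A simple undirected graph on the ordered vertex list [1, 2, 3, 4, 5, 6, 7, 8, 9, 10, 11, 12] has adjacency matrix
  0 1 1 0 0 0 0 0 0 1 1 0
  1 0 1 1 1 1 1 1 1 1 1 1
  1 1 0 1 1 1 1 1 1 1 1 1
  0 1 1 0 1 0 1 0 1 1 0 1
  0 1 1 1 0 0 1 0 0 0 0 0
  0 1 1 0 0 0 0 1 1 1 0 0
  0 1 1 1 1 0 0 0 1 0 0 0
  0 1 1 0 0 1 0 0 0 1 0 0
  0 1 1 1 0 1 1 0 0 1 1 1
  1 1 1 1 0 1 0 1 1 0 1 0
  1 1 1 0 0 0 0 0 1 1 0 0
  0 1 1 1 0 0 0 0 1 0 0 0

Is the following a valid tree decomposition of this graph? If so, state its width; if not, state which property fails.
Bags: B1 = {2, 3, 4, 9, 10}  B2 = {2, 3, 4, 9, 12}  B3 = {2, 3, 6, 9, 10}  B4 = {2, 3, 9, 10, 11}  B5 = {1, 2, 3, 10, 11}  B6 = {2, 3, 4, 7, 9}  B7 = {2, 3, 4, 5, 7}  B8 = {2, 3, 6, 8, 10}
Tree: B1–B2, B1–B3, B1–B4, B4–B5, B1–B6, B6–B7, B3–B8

Vertex coverage: the bags together contain {1, 2, 3, 4, 5, 6, 7, 8, 9, 10, 11, 12}, the full vertex set. Edge coverage: each edge of G has both endpoints in at least one bag. Running intersection: for every vertex, the bags containing it form a connected subtree. All three properties hold, so this is a valid tree decomposition of width max|bag| − 1 = 4, and hence tw(G) ≤ 4.

Yes; width 4.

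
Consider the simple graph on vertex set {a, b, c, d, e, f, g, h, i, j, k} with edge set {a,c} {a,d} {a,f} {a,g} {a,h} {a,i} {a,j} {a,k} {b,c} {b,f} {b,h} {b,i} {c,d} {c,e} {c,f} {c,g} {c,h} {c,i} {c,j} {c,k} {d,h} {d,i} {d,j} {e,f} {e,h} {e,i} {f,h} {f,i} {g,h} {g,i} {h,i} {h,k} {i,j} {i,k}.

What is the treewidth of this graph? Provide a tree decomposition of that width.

Each bag holds 5 vertices, so the decomposition has width 4, which upper-bounds the treewidth. Conversely, {a, c, d, i, j} is a clique of size 5, and the vertices of any clique must share a bag in every tree decomposition; so some bag has ≥ 5 vertices and tw(G) ≥ 4. Therefore the treewidth is 4.

Treewidth 4.
One optimal decomposition is:
Bags: B1 = {a, c, d, h, i}  B2 = {a, c, d, i, j}  B3 = {a, c, f, h, i}  B4 = {b, c, f, h, i}  B5 = {a, c, h, i, k}  B6 = {c, e, f, h, i}  B7 = {a, c, g, h, i}
Tree: B1–B2, B1–B3, B3–B4, B3–B5, B4–B6, B5–B7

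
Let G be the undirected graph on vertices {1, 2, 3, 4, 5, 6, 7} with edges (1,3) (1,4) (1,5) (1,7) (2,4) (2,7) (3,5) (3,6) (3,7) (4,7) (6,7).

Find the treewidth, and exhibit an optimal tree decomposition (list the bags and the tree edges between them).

The largest bag has 3 vertices, giving width 2; this decomposition certifies tw(G) ≤ 2. Conversely, {1, 3, 5} is a clique of size 3, and the vertices of any clique must share a bag in every tree decomposition; so some bag has ≥ 3 vertices and tw(G) ≥ 2. Therefore the treewidth is 2.

Treewidth 2.
Bags: B1 = {1, 3, 7}  B2 = {1, 4, 7}  B3 = {2, 4, 7}  B4 = {1, 3, 5}  B5 = {3, 6, 7}
Tree: B1–B2, B2–B3, B1–B4, B1–B5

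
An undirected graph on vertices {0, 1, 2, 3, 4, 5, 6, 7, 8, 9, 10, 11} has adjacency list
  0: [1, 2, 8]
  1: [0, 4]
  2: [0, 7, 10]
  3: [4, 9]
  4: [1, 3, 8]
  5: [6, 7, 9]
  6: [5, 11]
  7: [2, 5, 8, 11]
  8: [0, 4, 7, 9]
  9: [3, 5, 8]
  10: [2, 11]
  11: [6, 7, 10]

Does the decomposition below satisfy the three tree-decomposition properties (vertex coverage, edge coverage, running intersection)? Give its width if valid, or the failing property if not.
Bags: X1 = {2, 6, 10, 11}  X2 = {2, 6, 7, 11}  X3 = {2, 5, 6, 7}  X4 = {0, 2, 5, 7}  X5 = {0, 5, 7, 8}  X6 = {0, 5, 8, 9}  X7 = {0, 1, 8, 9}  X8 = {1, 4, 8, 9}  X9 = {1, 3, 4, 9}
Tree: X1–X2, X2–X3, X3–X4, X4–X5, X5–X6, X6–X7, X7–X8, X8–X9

Yes; width 3.

Checking the three conditions: (i) the bags cover all of {0, 1, 2, 3, 4, 5, 6, 7, 8, 9, 10, 11}; (ii) for each edge, some bag contains both endpoints; (iii) the bags containing any fixed vertex form a subtree. All hold, so the decomposition is valid with width 4 − 1 = 3.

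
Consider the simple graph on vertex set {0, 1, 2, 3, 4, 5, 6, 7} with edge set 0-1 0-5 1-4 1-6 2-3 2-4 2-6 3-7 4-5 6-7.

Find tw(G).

A width-2 tree decomposition is:
Bags: B1 = {2, 3, 7}  B2 = {2, 6, 7}  B3 = {2, 4, 6}  B4 = {1, 4, 6}  B5 = {1, 4, 5}  B6 = {0, 1, 5}
Tree: B1–B2, B2–B3, B3–B4, B4–B5, B5–B6
Every bag has size at most 3, so the width is 3 − 1 = 2 and tw(G) ≤ 2. For the lower bound, G contains the cycle 3–7–6–2–3, so G is not a forest; only forests have treewidth ≤ 1, hence tw(G) ≥ 2. Hence tw(G) = 2 exactly.

2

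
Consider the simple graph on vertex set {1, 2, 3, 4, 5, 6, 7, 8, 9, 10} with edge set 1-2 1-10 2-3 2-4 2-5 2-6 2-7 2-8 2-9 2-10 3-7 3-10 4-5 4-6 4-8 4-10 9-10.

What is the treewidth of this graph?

A width-2 tree decomposition is:
Bags: B1 = {2, 3, 10}  B2 = {2, 9, 10}  B3 = {2, 4, 10}  B4 = {2, 4, 5}  B5 = {2, 3, 7}  B6 = {2, 4, 6}  B7 = {2, 4, 8}  B8 = {1, 2, 10}
Tree: B1–B2, B1–B3, B3–B4, B1–B5, B3–B6, B6–B7, B2–B8
The largest bag has 3 vertices, giving width 2; this decomposition certifies tw(G) ≤ 2. Conversely, {1, 2, 10} is a clique of size 3, and the vertices of any clique must share a bag in every tree decomposition; so some bag has ≥ 3 vertices and tw(G) ≥ 2. Therefore the treewidth is 2.

2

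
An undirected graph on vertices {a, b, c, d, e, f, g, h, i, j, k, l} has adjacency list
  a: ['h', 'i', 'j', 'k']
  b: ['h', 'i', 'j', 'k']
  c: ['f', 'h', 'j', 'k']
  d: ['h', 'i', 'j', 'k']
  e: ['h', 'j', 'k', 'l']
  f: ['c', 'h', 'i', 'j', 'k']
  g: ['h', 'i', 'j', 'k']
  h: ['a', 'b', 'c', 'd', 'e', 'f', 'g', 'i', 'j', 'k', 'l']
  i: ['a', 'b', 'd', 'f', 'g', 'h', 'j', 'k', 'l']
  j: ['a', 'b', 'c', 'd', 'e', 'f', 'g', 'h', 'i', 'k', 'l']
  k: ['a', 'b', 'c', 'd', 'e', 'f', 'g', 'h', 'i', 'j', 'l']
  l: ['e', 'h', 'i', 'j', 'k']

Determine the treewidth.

4

A width-4 tree decomposition is:
Bags: B1 = {f, h, i, j, k}  B2 = {d, h, i, j, k}  B3 = {h, i, j, k, l}  B4 = {b, h, i, j, k}  B5 = {g, h, i, j, k}  B6 = {c, f, h, j, k}  B7 = {a, h, i, j, k}  B8 = {e, h, j, k, l}
Tree: B1–B2, B1–B3, B1–B4, B3–B5, B1–B6, B1–B7, B3–B8
Each bag holds 5 vertices, so the decomposition has width 4, which upper-bounds the treewidth. Conversely, {e, h, j, k, l} is a clique of size 5, and the vertices of any clique must share a bag in every tree decomposition; so some bag has ≥ 5 vertices and tw(G) ≥ 4. Therefore the treewidth is 4.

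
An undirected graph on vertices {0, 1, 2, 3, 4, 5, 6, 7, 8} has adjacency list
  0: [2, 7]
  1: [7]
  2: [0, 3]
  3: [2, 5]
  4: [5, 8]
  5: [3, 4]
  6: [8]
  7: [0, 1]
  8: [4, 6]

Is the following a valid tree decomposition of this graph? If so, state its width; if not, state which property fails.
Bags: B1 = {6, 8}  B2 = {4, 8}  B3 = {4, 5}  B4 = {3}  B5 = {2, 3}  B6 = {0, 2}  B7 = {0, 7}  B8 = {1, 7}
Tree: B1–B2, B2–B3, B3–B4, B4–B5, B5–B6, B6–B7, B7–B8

No — edge (5,3) lies in no bag.

A tree decomposition must satisfy three properties: every vertex lies in some bag; for every edge, both endpoints lie together in some bag; and for every vertex, the bags containing it form a connected subtree. Here edge (5,3) lies in no bag, so the decomposition is invalid.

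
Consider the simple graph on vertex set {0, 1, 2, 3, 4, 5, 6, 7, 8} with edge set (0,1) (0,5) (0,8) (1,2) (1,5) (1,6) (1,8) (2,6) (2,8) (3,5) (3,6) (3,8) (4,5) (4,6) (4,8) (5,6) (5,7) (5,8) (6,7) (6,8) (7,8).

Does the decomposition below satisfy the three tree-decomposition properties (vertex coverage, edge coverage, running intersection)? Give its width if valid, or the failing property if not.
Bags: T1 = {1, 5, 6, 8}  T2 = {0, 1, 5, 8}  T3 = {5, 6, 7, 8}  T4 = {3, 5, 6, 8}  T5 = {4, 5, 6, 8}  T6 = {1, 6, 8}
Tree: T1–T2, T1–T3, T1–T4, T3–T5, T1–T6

No — vertex 2 appears in no bag.

A tree decomposition must satisfy three properties: every vertex lies in some bag; for every edge, both endpoints lie together in some bag; and for every vertex, the bags containing it form a connected subtree. Here vertex 2 appears in no bag, so the decomposition is invalid.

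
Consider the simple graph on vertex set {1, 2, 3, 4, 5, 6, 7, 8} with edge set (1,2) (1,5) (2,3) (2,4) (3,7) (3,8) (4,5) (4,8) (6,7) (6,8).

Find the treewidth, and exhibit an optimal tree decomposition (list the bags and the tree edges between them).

Every bag has size at most 3, so the width is 3 − 1 = 2 and tw(G) ≤ 2. For the lower bound, G contains the cycle 6–7–3–8–6, so G is not a forest; only forests have treewidth ≤ 1, hence tw(G) ≥ 2. Hence tw(G) = 2 exactly.

Treewidth 2.
Bags: B1 = {6, 7, 8}  B2 = {3, 7, 8}  B3 = {3, 4, 8}  B4 = {2, 3, 4}  B5 = {2, 4, 5}  B6 = {1, 2, 5}
Tree: B1–B2, B2–B3, B3–B4, B4–B5, B5–B6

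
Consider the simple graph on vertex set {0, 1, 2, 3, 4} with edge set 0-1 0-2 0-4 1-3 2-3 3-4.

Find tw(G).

A width-2 tree decomposition is:
Bags: B1 = {0, 1, 3}  B2 = {0, 3, 4}  B3 = {0, 2, 3}
Tree: B1–B2, B2–B3
Every bag has size at most 3, so the width is 3 − 1 = 2 and tw(G) ≤ 2. Since 0–1–3–4–0 is a cycle in G, G is not acyclic. Forests are exactly the graphs of treewidth ≤ 1, so tw(G) ≥ 2. Combining the bounds, tw(G) = 2.

2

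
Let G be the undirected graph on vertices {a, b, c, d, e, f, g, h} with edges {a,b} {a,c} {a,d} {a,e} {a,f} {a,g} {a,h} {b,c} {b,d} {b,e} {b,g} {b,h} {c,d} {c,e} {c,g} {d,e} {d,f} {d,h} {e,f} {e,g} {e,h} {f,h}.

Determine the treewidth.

A width-4 tree decomposition is:
Bags: B1 = {a, b, c, d, e}  B2 = {a, b, d, e, h}  B3 = {a, d, e, f, h}  B4 = {a, b, c, e, g}
Tree: B1–B2, B2–B3, B1–B4
Every bag has size at most 5, so the width is 5 − 1 = 4 and tw(G) ≤ 4. Conversely, {a, d, e, f, h} is a clique of size 5, and the vertices of any clique must share a bag in every tree decomposition; so some bag has ≥ 5 vertices and tw(G) ≥ 4. The upper and lower bounds meet at 4, so that is the treewidth.

4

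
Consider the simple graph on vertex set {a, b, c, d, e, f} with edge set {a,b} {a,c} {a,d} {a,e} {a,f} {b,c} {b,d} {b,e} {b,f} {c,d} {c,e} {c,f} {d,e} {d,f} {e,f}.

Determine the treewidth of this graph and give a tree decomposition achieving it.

Treewidth 5.
Bags: B1 = {a, b, c, d, e, f}
Tree: (single bag)

With just one bag of size 6, the width is 6 − 1 = 5, so tw(G) ≤ 5. For the lower bound, the 6 vertices {a, b, c, d, e, f} are pairwise adjacent, and any tree decomposition puts a clique entirely inside one bag — forcing width ≥ 5. Hence tw(G) = 5 exactly.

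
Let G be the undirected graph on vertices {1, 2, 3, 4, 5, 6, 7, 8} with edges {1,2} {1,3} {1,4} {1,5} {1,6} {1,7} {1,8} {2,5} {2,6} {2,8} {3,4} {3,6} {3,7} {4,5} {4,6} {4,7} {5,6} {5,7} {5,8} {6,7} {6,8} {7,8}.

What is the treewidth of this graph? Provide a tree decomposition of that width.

The largest bag has 5 vertices, giving width 4; this decomposition certifies tw(G) ≤ 4. For the lower bound, the 5 vertices {1, 3, 4, 6, 7} are pairwise adjacent, and any tree decomposition puts a clique entirely inside one bag — forcing width ≥ 4. Combining the bounds, tw(G) = 4.

Treewidth 4.
One such decomposition:
Bags: B1 = {1, 5, 6, 7, 8}  B2 = {1, 4, 5, 6, 7}  B3 = {1, 3, 4, 6, 7}  B4 = {1, 2, 5, 6, 8}
Tree: B1–B2, B2–B3, B1–B4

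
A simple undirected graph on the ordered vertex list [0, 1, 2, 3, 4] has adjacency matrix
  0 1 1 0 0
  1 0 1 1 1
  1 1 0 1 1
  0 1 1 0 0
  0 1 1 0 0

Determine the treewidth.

A width-2 tree decomposition is:
Bags: B1 = {1, 2, 4}  B2 = {0, 1, 2}  B3 = {1, 2, 3}
Tree: B1–B2, B1–B3
Every bag has size at most 3, so the width is 3 − 1 = 2 and tw(G) ≤ 2. For the lower bound, the 3 vertices {0, 1, 2} are pairwise adjacent, and any tree decomposition puts a clique entirely inside one bag — forcing width ≥ 2. Therefore the treewidth is 2.

2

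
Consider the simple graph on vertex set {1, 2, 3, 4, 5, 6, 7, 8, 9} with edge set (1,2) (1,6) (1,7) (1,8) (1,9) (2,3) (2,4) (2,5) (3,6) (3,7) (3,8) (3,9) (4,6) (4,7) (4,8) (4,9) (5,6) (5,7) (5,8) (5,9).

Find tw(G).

A width-4 tree decomposition is:
Bags: B1 = {1, 3, 4, 5, 6}  B2 = {1, 3, 4, 5, 7}  B3 = {1, 3, 4, 5, 8}  B4 = {1, 2, 3, 4, 5}  B5 = {1, 3, 4, 5, 9}
Tree: B1–B2, B2–B3, B3–B4, B4–B5
Each bag holds 5 vertices, so the decomposition has width 4, which upper-bounds the treewidth. For the lower bound: the 5 vertex sets {4,6}, {3,7}, {5,8}, {1}, {2} are disjoint, each induces a connected subgraph, and every pair is joined by at least one edge of G. Contracting each set to a single vertex therefore yields K_{5} as a minor, and since treewidth is minor-monotone, tw(G) ≥ tw(K_{5}) = 4. Therefore the treewidth is 4.

4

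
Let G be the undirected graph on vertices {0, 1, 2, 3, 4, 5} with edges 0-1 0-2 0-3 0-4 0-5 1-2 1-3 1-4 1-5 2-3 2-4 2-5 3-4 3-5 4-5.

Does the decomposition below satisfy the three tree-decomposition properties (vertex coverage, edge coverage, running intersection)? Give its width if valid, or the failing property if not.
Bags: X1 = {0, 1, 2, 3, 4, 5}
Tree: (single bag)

Every vertex of G appears in some bag (union = {0, 1, 2, 3, 4, 5}); every edge is covered by a bag; and for each vertex v the set of bags containing v is connected in the bag tree. The decomposition is therefore valid. The largest bag has 6 vertices, so the width is 5.

Yes; width 5.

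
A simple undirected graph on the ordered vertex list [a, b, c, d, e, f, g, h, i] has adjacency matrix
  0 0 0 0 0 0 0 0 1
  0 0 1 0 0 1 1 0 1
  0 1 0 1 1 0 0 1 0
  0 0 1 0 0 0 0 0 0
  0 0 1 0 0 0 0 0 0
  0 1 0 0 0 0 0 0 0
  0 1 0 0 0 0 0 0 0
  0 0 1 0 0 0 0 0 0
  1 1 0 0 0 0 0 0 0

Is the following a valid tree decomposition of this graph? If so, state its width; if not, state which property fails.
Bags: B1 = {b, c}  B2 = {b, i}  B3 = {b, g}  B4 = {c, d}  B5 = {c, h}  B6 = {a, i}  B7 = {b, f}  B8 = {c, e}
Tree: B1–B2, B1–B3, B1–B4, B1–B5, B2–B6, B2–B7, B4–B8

Yes; width 1.

Every vertex of G appears in some bag (union = {a, b, c, d, e, f, g, h, i}); every edge is covered by a bag; and for each vertex v the set of bags containing v is connected in the bag tree. The decomposition is therefore valid. The largest bag has 2 vertices, so the width is 1.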